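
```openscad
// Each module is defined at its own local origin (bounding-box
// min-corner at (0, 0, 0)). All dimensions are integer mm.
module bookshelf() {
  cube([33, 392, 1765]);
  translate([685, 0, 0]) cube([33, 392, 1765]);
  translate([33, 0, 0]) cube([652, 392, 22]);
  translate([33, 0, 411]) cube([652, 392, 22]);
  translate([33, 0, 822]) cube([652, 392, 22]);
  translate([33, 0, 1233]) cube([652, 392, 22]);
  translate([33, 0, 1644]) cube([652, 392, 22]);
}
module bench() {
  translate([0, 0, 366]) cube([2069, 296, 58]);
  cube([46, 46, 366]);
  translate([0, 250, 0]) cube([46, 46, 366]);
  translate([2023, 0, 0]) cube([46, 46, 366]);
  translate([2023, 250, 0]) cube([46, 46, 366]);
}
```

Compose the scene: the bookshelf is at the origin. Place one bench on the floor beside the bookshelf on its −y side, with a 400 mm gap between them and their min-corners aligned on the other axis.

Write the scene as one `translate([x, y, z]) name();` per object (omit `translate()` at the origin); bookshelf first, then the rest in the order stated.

bookshelf();
translate([0, -696, 0]) bench();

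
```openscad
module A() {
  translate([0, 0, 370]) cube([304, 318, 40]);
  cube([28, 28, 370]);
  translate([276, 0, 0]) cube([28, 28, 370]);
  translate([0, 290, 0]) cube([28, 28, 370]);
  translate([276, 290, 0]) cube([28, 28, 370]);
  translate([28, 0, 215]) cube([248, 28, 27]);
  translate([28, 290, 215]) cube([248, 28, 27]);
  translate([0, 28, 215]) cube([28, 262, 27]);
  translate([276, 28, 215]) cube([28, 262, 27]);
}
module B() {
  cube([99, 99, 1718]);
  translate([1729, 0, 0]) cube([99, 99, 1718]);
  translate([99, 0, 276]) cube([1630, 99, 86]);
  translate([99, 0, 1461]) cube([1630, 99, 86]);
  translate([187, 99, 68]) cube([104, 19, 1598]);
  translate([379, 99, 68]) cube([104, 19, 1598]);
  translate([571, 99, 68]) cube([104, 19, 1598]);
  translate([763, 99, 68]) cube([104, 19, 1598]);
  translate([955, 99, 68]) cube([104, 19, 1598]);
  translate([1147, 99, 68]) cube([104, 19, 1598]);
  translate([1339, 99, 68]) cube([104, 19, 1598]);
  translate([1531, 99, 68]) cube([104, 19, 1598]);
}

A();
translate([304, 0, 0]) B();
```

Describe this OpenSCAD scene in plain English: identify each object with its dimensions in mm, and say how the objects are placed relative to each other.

A is a four-legged stool. The seat is 304×318 mm, 40 mm thick, top at z = 410 mm. It stands on four square legs, each 28×28 mm in cross-section, from z = 0 to the seat underside, each flush with a corner of the seat. Four stretchers, 28 mm wide and 27 mm tall, connect adjacent legs with their undersides at z = 215 mm, each running between the inner faces of the legs it joins and aligned with the legs' outer faces on the other axis.

B is a fence section. Two 99×99 mm posts, 1718 mm tall, stand on the floor with a clear span of 1630 mm between their inner faces. Two horizontal rails of 99×86 mm section span the gap between the posts with their undersides at z = 276 mm and z = 1461 mm, flush with the posts' −y face. 8 pickets, each 104 mm wide, 19 mm thick and 1598 mm tall, are fixed to the +y face of the rails with their bottoms at z = 68 mm, evenly spaced across the span with equal gaps (rounded down to the nearest mm) at the −x end and between each pair — any rounding remainder accumulates at the +x end.

The fence section is against the stool's +x side, with their −y faces flush.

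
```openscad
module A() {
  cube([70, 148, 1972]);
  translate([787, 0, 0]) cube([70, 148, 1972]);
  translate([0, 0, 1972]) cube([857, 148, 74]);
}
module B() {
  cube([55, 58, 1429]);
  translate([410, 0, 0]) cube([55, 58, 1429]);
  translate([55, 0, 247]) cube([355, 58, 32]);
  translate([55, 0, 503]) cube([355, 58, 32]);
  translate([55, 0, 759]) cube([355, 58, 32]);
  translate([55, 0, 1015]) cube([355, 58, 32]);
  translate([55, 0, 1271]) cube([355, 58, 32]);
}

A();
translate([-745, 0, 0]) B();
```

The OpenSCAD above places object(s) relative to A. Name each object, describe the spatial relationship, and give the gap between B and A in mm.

A is a door frame. B is a ladder. The ladder is on the floor beside the door frame on its −x side. The gap between the ladder and the door frame is 280 mm.

The ladder's nearest face is 280 mm from the door frame's −x face.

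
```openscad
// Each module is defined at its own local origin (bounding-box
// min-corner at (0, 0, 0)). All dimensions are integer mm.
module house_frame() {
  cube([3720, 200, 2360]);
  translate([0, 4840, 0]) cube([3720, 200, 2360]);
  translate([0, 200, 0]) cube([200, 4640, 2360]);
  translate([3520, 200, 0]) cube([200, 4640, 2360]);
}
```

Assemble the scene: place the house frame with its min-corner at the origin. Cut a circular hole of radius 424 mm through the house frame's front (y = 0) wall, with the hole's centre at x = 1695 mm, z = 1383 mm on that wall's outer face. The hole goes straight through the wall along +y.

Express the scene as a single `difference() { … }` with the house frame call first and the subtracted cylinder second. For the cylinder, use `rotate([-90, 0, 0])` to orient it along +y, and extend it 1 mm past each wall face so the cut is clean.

difference() {
  house_frame();
  translate([1695, -1, 1383]) rotate([-90, 0, 0]) cylinder(h = 202, r = 424);
}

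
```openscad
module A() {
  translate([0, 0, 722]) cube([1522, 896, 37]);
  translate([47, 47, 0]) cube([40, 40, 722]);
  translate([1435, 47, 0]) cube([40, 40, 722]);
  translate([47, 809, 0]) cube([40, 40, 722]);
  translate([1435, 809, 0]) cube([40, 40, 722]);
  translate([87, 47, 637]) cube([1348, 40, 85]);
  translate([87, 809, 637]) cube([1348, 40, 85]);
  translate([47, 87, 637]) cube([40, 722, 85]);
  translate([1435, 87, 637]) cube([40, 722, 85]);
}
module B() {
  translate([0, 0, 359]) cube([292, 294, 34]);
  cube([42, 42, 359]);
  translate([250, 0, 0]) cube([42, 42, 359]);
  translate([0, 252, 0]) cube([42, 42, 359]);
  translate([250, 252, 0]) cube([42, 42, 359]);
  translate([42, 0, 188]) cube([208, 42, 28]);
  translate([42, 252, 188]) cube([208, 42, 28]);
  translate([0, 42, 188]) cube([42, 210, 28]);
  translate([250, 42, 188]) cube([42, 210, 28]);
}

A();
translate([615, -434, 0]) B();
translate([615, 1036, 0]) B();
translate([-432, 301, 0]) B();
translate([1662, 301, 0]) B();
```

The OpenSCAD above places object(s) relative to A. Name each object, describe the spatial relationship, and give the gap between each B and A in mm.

A is a table. B is a stool. Four stools sit around the table at the −y, +y, −x, +x sides. The gap between each stool and the table is 140 mm.

Each stool's nearest face is 140 mm from the table's bounding box.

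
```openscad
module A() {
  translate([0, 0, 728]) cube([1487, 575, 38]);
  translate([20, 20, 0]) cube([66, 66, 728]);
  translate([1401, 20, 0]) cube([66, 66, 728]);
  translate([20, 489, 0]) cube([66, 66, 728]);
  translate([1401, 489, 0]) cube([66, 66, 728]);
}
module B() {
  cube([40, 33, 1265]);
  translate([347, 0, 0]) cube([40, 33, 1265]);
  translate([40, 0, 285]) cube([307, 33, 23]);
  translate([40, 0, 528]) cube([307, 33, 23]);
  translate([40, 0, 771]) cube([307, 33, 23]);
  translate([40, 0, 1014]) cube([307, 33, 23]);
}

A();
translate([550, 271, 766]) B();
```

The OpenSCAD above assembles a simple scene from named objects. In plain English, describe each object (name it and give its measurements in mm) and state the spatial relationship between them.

A is a table with a 1487×575 mm rectangular top, 38 mm thick, top surface at z = 766 mm, supported by four 66×66 mm square legs, each inset 20 mm from the nearest pair of top edges, running from the floor.

B is a wooden ladder with two side rails of 40×33 mm section and 1265 mm height, set 387 mm apart overall. Between them run 4 rectangular rungs (33 mm deep, 23 mm thick), front faces flush with the rails' −y face. The bottom of the first rung is 285 mm above the floor and each subsequent rung is 243 mm higher than the one below.

The ladder is on top of the table, centred.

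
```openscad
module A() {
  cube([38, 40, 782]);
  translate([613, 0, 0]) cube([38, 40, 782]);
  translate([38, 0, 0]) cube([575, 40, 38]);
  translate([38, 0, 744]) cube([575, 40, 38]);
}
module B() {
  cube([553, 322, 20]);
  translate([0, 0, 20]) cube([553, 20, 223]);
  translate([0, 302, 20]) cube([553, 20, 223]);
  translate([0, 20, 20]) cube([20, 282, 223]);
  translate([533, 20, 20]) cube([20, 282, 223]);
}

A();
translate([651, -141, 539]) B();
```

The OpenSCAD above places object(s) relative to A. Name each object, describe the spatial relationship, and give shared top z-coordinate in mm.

A is a picture frame. B is an open box. The open box is beside the picture frame with their tops flush at z = 782. The shared top z-coordinate is 782 mm.

Both tops at z = 782 mm.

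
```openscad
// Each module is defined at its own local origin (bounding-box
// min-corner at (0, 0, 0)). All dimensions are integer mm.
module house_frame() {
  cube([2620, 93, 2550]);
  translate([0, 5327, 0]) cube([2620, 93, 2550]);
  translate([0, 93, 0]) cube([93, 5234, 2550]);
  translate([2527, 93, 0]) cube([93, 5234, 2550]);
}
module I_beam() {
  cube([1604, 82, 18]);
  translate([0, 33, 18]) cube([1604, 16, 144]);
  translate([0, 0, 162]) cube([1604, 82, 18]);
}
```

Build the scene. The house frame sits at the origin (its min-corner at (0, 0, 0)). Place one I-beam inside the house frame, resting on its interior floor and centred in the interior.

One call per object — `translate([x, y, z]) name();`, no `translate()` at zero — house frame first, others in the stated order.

house_frame();
translate([508, 2669, 0]) I_beam();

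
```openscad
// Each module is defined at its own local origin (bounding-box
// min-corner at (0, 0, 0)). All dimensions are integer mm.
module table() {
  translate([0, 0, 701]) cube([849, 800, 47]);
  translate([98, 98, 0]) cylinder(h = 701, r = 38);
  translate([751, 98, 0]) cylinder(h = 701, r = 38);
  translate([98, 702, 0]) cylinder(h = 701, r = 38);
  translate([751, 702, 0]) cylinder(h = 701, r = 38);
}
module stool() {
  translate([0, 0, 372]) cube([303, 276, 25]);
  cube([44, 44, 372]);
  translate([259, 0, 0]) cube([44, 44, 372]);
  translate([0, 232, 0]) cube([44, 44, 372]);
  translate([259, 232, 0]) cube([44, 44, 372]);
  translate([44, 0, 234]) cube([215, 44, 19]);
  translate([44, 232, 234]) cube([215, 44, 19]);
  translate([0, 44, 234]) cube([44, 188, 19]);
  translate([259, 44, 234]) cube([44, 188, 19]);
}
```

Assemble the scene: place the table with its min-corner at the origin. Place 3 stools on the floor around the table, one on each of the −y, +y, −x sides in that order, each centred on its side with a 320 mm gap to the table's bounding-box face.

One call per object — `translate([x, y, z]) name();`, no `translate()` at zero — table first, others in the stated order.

table();
translate([273, -596, 0]) stool();
translate([273, 1120, 0]) stool();
translate([-623, 262, 0]) stool();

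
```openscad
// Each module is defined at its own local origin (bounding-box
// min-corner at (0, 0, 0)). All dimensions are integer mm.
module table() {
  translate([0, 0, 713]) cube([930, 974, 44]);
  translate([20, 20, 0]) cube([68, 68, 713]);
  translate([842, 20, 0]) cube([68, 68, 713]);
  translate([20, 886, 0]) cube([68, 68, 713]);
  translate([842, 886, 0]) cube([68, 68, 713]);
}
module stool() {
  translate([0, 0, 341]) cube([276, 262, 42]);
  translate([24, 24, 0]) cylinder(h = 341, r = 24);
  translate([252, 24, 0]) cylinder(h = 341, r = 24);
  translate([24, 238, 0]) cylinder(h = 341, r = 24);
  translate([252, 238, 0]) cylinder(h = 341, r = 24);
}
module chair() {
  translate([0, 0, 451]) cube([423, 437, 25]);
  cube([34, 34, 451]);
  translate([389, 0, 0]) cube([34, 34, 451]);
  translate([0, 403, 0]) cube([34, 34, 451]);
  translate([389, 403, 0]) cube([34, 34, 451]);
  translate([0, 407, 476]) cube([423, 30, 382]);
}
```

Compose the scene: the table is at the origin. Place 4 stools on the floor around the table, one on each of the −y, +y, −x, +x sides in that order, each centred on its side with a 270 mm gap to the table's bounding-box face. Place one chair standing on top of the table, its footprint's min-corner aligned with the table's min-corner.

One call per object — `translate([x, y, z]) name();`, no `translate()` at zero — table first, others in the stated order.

table();
translate([327, -532, 0]) stool();
translate([327, 1244, 0]) stool();
translate([-546, 356, 0]) stool();
translate([1200, 356, 0]) stool();
translate([0, 0, 757]) chair();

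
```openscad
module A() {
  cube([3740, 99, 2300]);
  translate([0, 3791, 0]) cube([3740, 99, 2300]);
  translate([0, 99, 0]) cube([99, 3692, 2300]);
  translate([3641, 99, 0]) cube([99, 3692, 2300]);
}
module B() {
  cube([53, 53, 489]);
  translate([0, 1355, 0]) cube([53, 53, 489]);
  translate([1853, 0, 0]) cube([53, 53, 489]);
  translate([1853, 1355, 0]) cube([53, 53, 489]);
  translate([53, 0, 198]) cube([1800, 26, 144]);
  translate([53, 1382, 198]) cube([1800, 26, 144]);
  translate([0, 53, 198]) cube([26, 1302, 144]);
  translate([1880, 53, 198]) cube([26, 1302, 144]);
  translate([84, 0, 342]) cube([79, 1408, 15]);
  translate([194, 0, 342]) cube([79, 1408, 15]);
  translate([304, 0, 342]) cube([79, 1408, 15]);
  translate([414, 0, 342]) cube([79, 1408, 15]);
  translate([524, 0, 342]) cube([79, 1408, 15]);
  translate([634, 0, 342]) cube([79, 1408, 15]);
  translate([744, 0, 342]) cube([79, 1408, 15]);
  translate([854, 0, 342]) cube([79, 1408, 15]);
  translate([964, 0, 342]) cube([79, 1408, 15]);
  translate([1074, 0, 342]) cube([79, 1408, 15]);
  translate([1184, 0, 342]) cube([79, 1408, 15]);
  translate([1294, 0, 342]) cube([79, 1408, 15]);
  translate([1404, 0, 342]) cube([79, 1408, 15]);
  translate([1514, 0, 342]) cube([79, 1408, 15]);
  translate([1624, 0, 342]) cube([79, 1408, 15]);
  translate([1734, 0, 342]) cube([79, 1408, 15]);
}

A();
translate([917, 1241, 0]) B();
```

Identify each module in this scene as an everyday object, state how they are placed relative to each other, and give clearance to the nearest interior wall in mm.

A is a house frame. B is a bed frame. The bed frame sits inside the house frame, centred. The clearance to the nearest interior wall is 818 mm.

Clearances: x = 818, y = 1142; minimum 818 mm.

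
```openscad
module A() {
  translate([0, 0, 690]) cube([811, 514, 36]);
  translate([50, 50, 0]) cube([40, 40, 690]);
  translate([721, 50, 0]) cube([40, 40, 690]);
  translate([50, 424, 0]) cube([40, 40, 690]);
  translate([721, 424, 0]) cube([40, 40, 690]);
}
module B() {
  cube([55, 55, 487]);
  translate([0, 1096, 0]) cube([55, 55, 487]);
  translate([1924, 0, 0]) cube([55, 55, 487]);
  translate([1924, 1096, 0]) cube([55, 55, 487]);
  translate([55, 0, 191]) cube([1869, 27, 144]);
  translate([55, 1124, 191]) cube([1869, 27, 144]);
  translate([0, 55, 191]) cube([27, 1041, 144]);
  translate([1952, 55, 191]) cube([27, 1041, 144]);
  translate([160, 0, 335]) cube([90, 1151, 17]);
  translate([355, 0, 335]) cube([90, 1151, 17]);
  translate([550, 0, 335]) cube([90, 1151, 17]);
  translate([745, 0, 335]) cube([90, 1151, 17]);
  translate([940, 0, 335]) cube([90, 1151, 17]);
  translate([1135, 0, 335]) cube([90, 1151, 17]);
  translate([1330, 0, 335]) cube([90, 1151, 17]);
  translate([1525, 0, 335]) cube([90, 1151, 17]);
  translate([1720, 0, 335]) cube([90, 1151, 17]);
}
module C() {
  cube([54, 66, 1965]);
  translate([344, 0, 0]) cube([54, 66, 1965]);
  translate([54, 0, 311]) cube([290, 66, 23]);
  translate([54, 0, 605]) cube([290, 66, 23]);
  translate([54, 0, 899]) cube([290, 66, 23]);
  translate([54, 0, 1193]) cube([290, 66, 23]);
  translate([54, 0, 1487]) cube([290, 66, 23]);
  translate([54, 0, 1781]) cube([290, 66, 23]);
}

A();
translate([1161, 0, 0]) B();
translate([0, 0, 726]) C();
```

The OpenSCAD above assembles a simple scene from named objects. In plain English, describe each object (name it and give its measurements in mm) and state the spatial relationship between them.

A is a table with a 811×514 mm rectangular top, 36 mm thick, top surface at z = 726 mm, supported by four 40×40 mm square legs, each inset 50 mm from the nearest pair of top edges, running from the floor.

B is a bed frame 1979 mm long (x) by 1151 mm wide (y). Four 55×55 mm corner posts, 487 mm tall, at the corners of the footprint. Four rails of 27 mm thickness and 144 mm height run between adjacent posts with their undersides at z = 191 mm, their outer faces flush with the outside of the frame (the two x-running rails run between the posts' inner faces; the two y-running rails run between the posts' inner faces). 9 slats, each 90 mm wide (x) and 17 mm thick, lie across the top of the two x-running rails, running the full 1151 mm width of the frame in y; the slats are evenly spaced along x between the inner faces of the end posts with equal gaps (rounded down to the nearest mm) at the −x end and between each pair — any rounding remainder accumulates at the +x end.

C is a straight ladder. Two 54×66 mm vertical rails, 1965 mm tall, stand 398 mm apart (outside-to-outside) with their front faces coplanar on the −y side. 6 rungs, each 66 mm deep and 23 mm tall, span between the inner faces of the rails, front faces flush with the rails. The lowest rung's underside is at z = 311 mm and rungs are spaced 294 mm apart (underside to underside).

The bed frame is on the floor beside the table on its +x side. The ladder is on top of the table.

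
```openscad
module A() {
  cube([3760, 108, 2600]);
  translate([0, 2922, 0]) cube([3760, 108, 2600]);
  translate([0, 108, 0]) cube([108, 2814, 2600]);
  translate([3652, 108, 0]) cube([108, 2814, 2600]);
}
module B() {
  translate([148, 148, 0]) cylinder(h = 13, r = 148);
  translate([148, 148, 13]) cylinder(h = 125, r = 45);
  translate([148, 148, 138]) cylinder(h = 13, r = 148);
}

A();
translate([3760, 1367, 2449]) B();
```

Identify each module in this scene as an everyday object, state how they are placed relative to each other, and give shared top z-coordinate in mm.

Both tops at z = 2600 mm.

A is a house frame. B is a spool. The spool is beside the house frame with their tops flush at z = 2600. The shared top z-coordinate is 2600 mm.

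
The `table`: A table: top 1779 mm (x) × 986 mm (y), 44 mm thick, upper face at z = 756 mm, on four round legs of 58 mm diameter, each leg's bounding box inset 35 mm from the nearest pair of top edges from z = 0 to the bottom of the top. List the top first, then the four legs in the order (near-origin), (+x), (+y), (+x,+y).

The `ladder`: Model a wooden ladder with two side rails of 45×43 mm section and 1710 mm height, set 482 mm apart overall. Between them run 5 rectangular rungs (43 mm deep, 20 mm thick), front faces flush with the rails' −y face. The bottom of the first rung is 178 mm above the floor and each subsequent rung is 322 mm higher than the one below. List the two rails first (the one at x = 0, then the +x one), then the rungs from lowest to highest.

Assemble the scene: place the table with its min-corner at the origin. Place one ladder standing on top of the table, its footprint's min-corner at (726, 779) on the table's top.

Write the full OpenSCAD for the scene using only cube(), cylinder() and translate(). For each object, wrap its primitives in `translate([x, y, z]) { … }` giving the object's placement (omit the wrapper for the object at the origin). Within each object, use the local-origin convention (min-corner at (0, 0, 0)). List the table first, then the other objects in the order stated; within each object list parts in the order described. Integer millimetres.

translate([0, 0, 712]) cube([1779, 986, 44]);
translate([64, 64, 0]) cylinder(h = 712, r = 29);
translate([1715, 64, 0]) cylinder(h = 712, r = 29);
translate([64, 922, 0]) cylinder(h = 712, r = 29);
translate([1715, 922, 0]) cylinder(h = 712, r = 29);
translate([726, 779, 756]) {
  cube([45, 43, 1710]);
  translate([437, 0, 0]) cube([45, 43, 1710]);
  translate([45, 0, 178]) cube([392, 43, 20]);
  translate([45, 0, 500]) cube([392, 43, 20]);
  translate([45, 0, 822]) cube([392, 43, 20]);
  translate([45, 0, 1144]) cube([392, 43, 20]);
  translate([45, 0, 1466]) cube([392, 43, 20]);
}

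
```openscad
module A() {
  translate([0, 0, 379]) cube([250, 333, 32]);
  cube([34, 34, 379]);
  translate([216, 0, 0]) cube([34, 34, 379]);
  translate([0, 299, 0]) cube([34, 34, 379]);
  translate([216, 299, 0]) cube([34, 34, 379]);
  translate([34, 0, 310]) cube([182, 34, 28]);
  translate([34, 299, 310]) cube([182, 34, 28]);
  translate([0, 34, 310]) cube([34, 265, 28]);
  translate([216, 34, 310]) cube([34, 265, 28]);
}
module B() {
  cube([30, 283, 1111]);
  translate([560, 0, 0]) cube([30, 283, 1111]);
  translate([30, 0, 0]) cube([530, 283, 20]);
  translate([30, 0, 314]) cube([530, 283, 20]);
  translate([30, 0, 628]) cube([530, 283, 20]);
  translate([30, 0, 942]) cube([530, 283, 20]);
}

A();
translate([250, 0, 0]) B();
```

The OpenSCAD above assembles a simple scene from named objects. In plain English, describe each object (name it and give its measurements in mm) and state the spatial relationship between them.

A is a simple wooden stool: a rectangular seat 250 mm (x) by 333 mm (y), 32 mm thick, top face at z = 411 mm, on four square legs, each 34×34 mm in cross-section. The legs rest on z = 0, each flush with a corner of the seat. Four stretchers, 34 mm wide and 28 mm tall, connect adjacent legs with their undersides at z = 310 mm, each running between the inner faces of the legs it joins and aligned with the legs' outer faces on the other axis.

B is a bookshelf 590 mm wide overall, 283 mm deep and 1111 mm tall. The two sides are 30 mm thick vertical panels. 4 horizontal shelves of 20 mm thickness span between the inner faces of the sides; the lowest shelf sits on the floor and shelves are stacked with a clear vertical gap of 294 mm between each pair.

The bookshelf is against the stool's +x side, with their −y faces flush.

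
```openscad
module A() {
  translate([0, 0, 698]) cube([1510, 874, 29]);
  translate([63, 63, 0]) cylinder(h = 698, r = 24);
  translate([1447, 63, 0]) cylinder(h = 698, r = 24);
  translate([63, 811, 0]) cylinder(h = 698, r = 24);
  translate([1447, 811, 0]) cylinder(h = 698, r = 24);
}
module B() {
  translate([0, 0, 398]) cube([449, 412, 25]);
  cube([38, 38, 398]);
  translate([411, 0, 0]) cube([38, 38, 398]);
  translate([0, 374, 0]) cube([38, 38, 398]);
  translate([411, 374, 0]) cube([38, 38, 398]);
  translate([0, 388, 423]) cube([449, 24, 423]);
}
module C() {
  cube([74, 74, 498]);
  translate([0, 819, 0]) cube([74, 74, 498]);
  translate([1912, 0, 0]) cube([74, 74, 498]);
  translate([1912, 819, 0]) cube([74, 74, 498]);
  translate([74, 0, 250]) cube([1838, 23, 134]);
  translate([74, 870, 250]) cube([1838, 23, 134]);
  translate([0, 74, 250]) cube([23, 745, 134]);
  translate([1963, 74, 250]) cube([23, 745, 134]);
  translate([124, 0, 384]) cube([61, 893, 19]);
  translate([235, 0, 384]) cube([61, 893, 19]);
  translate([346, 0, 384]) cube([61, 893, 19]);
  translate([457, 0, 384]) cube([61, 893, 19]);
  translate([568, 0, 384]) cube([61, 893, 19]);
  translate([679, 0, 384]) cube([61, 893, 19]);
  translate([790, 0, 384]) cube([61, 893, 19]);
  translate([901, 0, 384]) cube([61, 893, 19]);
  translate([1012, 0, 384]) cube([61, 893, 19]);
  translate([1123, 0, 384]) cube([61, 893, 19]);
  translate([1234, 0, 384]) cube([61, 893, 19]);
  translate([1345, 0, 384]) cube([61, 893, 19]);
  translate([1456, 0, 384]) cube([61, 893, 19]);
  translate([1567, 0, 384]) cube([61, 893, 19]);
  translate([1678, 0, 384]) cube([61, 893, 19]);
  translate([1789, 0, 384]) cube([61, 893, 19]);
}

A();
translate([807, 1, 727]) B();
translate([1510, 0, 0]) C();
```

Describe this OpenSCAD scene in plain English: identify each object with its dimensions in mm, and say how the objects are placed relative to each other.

A is a table: top 1510 mm (x) × 874 mm (y), 29 mm thick, upper face at z = 727 mm, on four round legs of 48 mm diameter, each leg's bounding box inset 39 mm from the nearest pair of top edges, running from z = 0 to the bottom of the top.

B is a chair: 449×412 mm seat, 25 mm thick, top at z = 423 mm, on four 38 mm square corner legs flush with the seat edges. A 24 mm thick backrest slab spans the full seat width, extending 423 mm above the seat top, its back face flush with the seat's +y edge.

C is a bed frame 1986 mm long (x) by 893 mm wide (y). Four 74×74 mm corner posts, 498 mm tall, at the corners of the footprint. Four rails of 23 mm thickness and 134 mm height run between adjacent posts with their undersides at z = 250 mm, their outer faces flush with the outside of the frame (the two x-running rails run between the posts' inner faces; the two y-running rails run between the posts' inner faces). 16 slats, each 61 mm wide (x) and 19 mm thick, lie across the top of the two x-running rails, running the full 893 mm width of the frame in y; the slats are evenly spaced along x between the inner faces of the end posts with equal gaps (rounded down to the nearest mm) at the −x end and between each pair — any rounding remainder accumulates at the +x end.

The chair is on top of the table. The bed frame is against the table's +x side, with their −y faces flush.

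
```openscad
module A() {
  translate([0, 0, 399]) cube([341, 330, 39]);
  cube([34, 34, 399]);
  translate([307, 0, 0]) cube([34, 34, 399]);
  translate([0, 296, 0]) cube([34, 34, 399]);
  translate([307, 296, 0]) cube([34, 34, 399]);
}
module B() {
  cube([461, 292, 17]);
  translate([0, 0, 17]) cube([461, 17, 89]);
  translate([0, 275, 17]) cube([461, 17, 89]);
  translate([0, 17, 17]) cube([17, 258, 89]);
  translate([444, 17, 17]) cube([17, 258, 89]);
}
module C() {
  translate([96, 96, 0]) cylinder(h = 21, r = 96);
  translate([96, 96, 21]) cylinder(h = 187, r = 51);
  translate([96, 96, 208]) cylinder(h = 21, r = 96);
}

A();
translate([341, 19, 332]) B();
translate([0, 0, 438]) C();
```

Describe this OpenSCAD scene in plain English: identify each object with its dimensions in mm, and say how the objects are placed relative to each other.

A is a four-legged stool. The seat is a 341×330×39 mm slab whose top surface is at z = 438 mm; four square legs, each 34×34 mm in cross-section, run from the floor (z = 0) to the underside of the seat, each flush with a corner of the seat.

B is an open storage box with external size 461×292×106 mm and wall thickness 17 mm (the base is also 17 mm thick). The base covers the whole footprint; the four walls stand on the base, with the y-facing walls full-width and the x-facing walls fitting between their inner faces.

C is a spool: two coaxial disc flanges of radius 96 mm and thickness 21 mm, joined by a core cylinder of radius 51 mm and height 187 mm. The lower flange rests on z = 0 and the three cylinders share a vertical axis.

The open box is beside the stool with their tops flush at z = 438. The spool is on top of the stool.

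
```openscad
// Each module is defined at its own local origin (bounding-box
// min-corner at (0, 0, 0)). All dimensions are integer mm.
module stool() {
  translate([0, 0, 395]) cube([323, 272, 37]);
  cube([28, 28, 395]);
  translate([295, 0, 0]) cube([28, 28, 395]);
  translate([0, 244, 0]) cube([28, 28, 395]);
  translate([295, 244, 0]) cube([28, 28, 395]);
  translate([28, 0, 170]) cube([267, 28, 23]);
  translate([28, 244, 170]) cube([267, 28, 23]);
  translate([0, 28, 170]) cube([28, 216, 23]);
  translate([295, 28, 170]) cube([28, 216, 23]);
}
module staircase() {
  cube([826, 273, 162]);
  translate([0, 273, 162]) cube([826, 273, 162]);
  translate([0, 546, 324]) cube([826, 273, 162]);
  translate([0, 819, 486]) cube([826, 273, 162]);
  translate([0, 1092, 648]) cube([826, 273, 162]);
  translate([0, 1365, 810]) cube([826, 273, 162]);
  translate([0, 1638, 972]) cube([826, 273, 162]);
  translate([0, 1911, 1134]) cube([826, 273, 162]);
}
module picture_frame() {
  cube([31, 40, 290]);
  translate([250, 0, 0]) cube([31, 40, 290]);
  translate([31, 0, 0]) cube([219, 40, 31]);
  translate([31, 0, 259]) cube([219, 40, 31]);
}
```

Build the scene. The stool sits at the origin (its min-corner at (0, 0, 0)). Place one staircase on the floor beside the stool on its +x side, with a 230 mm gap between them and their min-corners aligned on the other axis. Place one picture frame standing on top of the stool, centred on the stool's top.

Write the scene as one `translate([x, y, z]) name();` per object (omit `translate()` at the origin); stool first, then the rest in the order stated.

stool();
translate([553, 0, 0]) staircase();
translate([21, 116, 432]) picture_frame();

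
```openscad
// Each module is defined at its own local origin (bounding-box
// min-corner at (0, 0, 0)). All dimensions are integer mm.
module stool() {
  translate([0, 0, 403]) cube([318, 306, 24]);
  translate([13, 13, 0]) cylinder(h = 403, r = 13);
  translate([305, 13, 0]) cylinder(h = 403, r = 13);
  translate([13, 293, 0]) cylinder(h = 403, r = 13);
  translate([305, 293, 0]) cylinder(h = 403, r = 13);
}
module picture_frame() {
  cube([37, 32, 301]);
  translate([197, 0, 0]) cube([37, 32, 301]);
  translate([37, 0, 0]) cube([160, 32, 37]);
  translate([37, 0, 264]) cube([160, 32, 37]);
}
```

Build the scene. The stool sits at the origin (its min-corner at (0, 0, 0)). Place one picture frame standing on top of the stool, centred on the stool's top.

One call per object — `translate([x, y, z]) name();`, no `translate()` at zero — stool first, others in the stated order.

stool();
translate([42, 137, 427]) picture_frame();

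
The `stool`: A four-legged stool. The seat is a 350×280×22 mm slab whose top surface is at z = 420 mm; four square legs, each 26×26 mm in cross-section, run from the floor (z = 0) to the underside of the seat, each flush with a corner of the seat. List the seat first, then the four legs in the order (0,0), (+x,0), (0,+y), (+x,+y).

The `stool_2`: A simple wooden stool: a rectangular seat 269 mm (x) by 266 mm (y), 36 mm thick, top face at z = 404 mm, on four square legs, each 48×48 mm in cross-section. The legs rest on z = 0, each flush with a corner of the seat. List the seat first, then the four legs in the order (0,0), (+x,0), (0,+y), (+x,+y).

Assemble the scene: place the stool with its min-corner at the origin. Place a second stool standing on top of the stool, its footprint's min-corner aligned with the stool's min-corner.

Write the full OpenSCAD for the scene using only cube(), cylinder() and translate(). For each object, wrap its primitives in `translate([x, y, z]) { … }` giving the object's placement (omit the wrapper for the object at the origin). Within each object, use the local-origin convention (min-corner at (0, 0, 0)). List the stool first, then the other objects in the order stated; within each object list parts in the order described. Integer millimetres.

translate([0, 0, 398]) cube([350, 280, 22]);
cube([26, 26, 398]);
translate([324, 0, 0]) cube([26, 26, 398]);
translate([0, 254, 0]) cube([26, 26, 398]);
translate([324, 254, 0]) cube([26, 26, 398]);
translate([0, 0, 420]) {
  translate([0, 0, 368]) cube([269, 266, 36]);
  cube([48, 48, 368]);
  translate([221, 0, 0]) cube([48, 48, 368]);
  translate([0, 218, 0]) cube([48, 48, 368]);
  translate([221, 218, 0]) cube([48, 48, 368]);
}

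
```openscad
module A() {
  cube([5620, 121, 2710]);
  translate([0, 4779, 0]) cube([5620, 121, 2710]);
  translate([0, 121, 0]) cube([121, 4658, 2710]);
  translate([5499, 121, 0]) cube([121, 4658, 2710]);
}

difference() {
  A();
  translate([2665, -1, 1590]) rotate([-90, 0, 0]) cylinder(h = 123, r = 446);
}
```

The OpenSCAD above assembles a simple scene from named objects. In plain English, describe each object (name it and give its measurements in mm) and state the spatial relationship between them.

A is a box-shaped house frame (walls only): outside footprint 5620×4900 mm, wall height 2710 mm, wall thickness 121 mm. The two y-facing walls run the full x-width; the two x-facing walls fit between the inner faces of the y-facing walls.

The house frame has a circular hole of radius 446 mm through its front wall, centred at (x = 2665, z = 1590).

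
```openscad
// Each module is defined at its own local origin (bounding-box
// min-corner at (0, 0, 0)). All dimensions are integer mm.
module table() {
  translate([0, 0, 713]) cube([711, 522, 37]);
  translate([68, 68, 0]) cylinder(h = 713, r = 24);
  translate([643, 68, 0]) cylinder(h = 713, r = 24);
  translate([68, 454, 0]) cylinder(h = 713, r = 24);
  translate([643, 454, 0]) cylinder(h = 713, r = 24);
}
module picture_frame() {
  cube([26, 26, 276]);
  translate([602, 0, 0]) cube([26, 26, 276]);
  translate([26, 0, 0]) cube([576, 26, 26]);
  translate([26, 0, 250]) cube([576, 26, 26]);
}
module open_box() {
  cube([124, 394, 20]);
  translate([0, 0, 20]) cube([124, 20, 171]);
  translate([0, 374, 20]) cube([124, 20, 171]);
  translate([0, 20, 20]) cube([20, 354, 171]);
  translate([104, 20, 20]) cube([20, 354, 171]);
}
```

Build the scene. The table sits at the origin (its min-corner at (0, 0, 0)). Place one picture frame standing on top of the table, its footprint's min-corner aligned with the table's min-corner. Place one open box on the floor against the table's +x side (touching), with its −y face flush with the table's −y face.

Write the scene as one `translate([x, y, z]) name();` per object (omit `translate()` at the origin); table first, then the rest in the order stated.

table();
translate([0, 0, 750]) picture_frame();
translate([711, 0, 0]) open_box();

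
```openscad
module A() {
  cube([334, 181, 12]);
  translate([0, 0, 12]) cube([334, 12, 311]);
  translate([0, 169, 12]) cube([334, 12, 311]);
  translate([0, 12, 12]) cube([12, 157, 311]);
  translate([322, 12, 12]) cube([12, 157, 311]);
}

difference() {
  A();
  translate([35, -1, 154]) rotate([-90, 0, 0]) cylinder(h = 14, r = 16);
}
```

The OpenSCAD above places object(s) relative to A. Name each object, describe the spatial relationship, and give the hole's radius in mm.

A is an open box. The open box has a circular hole through its front wall. The hole's radius is 16 mm.

The subtracted cylinder has r = 16 mm.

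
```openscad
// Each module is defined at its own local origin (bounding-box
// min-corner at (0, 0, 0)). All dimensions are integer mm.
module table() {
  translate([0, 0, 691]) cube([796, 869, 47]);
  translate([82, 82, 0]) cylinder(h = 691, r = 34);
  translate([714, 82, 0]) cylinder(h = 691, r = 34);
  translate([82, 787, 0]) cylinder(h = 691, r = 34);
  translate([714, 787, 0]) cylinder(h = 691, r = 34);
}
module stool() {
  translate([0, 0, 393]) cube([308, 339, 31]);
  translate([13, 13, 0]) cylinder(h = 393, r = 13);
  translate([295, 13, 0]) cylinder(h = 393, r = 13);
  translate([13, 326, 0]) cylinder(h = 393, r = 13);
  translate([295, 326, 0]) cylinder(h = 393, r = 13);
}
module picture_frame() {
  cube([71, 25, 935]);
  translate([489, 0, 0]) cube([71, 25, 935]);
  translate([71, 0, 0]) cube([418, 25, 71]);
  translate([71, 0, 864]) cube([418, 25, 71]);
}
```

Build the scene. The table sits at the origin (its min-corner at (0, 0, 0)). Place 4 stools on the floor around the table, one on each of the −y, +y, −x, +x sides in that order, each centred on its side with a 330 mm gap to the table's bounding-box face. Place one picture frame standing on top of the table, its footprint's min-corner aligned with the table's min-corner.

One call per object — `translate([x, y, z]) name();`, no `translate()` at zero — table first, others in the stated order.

table();
translate([244, -669, 0]) stool();
translate([244, 1199, 0]) stool();
translate([-638, 265, 0]) stool();
translate([1126, 265, 0]) stool();
translate([0, 0, 738]) picture_frame();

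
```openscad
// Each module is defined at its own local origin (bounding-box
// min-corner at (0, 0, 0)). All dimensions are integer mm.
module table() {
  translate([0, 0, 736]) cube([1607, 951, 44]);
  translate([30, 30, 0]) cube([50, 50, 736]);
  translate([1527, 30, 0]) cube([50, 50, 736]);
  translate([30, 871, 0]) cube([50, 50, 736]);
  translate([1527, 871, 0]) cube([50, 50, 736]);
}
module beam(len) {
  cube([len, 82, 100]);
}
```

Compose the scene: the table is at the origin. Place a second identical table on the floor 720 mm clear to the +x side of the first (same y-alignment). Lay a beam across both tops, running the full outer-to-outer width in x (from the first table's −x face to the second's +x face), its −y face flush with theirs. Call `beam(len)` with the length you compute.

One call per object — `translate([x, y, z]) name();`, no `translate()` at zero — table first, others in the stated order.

table();
translate([2327, 0, 0]) table();
translate([0, 0, 780]) beam(3934);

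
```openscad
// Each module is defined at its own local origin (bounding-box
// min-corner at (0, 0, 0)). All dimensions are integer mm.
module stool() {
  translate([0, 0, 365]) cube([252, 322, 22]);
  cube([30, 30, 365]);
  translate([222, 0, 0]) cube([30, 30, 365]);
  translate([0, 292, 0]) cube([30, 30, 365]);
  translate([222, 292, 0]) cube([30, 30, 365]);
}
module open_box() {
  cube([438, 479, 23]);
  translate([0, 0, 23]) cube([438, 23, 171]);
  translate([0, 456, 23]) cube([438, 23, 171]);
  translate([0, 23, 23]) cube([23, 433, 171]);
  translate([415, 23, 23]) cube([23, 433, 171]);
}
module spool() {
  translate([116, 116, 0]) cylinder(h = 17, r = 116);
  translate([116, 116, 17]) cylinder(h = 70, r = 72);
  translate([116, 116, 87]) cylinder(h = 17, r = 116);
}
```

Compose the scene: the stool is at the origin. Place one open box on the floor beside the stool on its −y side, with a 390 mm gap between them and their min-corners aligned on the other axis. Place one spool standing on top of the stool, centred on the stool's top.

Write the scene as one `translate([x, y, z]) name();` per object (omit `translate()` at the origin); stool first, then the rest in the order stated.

stool();
translate([0, -869, 0]) open_box();
translate([10, 45, 387]) spool();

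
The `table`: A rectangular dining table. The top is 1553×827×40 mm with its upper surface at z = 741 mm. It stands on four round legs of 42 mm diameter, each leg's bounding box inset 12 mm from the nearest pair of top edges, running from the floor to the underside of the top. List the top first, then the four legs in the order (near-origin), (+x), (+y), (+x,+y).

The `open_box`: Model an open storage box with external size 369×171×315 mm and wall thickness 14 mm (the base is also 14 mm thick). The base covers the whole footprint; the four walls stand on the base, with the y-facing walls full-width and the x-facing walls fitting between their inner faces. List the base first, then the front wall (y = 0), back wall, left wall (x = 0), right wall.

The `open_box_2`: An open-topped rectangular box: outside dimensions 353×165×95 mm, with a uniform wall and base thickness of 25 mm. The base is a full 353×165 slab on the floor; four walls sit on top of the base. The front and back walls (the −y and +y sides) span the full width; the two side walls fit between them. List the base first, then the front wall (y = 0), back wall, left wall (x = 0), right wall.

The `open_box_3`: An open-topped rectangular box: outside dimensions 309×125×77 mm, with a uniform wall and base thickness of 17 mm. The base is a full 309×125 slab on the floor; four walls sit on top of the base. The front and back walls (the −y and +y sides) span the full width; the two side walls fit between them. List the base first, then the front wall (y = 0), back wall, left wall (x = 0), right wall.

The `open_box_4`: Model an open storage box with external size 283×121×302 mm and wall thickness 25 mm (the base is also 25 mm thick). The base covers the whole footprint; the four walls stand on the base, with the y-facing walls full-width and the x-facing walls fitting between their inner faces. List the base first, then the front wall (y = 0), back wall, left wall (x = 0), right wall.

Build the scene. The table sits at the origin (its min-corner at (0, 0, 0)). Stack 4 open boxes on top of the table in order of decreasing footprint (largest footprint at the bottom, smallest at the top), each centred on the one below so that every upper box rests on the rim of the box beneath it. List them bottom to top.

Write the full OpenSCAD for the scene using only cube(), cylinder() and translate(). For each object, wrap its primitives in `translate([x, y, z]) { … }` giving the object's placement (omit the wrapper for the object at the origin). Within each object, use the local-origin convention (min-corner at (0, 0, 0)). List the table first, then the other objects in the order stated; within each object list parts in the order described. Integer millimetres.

translate([0, 0, 701]) cube([1553, 827, 40]);
translate([33, 33, 0]) cylinder(h = 701, r = 21);
translate([1520, 33, 0]) cylinder(h = 701, r = 21);
translate([33, 794, 0]) cylinder(h = 701, r = 21);
translate([1520, 794, 0]) cylinder(h = 701, r = 21);
translate([592, 328, 741]) {
  cube([369, 171, 14]);
  translate([0, 0, 14]) cube([369, 14, 301]);
  translate([0, 157, 14]) cube([369, 14, 301]);
  translate([0, 14, 14]) cube([14, 143, 301]);
  translate([355, 14, 14]) cube([14, 143, 301]);
}
translate([600, 331, 1056]) {
  cube([353, 165, 25]);
  translate([0, 0, 25]) cube([353, 25, 70]);
  translate([0, 140, 25]) cube([353, 25, 70]);
  translate([0, 25, 25]) cube([25, 115, 70]);
  translate([328, 25, 25]) cube([25, 115, 70]);
}
translate([622, 351, 1151]) {
  cube([309, 125, 17]);
  translate([0, 0, 17]) cube([309, 17, 60]);
  translate([0, 108, 17]) cube([309, 17, 60]);
  translate([0, 17, 17]) cube([17, 91, 60]);
  translate([292, 17, 17]) cube([17, 91, 60]);
}
translate([635, 353, 1228]) {
  cube([283, 121, 25]);
  translate([0, 0, 25]) cube([283, 25, 277]);
  translate([0, 96, 25]) cube([283, 25, 277]);
  translate([0, 25, 25]) cube([25, 71, 277]);
  translate([258, 25, 25]) cube([25, 71, 277]);
}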